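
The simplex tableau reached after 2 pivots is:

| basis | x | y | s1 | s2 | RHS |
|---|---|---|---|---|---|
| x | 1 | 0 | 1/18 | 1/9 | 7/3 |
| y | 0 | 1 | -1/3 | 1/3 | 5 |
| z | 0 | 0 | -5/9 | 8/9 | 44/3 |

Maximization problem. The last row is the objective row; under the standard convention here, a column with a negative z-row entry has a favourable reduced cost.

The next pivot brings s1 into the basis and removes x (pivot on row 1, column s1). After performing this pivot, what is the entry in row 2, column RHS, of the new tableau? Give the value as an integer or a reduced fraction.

19

Pivot element is row 1, column s1: 1/18.
Normalize row 1: new (row 1, RHS) = (7/3)/(1/18) = 42.
row 2 ← row 2 − (-1/3)·(new row 1): 5 − (-1/3)·42 = 19.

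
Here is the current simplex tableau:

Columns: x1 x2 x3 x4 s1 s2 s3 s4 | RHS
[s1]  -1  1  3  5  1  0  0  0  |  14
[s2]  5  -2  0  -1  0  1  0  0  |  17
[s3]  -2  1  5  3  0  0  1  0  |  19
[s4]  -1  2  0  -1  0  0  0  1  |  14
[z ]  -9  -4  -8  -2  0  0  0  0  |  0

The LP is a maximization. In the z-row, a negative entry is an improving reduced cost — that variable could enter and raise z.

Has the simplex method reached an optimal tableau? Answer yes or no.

Column x1 has objective-row coefficient -9, which is negative; an improving pivot exists, so not yet optimal.

no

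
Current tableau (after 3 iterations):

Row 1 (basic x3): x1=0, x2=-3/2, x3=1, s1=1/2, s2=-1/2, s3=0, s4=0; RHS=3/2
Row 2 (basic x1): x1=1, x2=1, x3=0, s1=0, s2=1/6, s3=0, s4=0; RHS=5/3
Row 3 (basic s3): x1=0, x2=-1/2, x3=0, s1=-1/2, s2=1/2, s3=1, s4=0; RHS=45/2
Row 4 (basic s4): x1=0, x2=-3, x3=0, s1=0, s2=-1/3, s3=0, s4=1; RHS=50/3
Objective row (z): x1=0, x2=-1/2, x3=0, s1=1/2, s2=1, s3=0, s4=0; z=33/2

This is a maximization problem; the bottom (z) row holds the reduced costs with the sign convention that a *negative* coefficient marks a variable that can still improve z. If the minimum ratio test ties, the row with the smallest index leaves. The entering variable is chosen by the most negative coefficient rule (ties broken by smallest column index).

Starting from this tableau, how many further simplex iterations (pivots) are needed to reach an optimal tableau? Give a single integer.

pivot: x2 in, x1 out → z = 52/3
No improving column remains; optimal.

1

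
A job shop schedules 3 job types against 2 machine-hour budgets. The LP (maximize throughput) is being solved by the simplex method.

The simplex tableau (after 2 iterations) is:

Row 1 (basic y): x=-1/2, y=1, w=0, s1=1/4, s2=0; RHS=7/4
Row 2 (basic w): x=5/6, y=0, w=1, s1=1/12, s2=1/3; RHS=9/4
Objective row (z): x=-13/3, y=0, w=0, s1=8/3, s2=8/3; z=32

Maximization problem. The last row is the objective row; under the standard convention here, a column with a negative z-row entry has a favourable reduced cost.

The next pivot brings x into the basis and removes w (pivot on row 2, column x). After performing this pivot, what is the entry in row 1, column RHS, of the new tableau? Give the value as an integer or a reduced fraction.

Pivot element is row 2, column x: 5/6.
Normalize row 2: new (row 2, RHS) = (9/4)/(5/6) = 27/10.
row 1 ← row 1 − (-1/2)·(new row 2): 7/4 − (-1/2)·(27/10) = 31/10.

31/10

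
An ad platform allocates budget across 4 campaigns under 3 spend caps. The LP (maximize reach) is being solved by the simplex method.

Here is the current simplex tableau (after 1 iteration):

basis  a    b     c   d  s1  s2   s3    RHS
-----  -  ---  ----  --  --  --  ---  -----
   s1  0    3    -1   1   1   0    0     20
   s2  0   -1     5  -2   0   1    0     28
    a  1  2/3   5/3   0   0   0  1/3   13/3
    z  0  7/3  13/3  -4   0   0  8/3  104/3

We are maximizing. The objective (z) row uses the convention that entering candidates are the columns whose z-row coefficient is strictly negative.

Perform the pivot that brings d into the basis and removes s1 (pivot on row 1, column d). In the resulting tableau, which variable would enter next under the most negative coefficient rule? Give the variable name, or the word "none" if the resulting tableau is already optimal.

none

Pivot element 1. New z-row = old z-row − (-4)·(row 1/1).
Updated z-row coefficients: a: 0, b: 43/3, c: 1/3, d: 0, s1: 4, s2: 0, s3: 8/3.
No coefficient is strictly negative; the tableau after this pivot is optimal.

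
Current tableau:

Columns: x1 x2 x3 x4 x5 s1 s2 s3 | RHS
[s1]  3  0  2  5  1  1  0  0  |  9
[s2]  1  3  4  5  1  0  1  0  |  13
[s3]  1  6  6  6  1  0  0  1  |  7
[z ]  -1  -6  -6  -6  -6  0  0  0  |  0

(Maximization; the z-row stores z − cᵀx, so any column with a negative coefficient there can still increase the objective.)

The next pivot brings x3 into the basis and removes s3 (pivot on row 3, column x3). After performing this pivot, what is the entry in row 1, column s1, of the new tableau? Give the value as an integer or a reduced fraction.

Pivot element is row 3, column x3: 6.
Normalize row 3: new (row 3, s1) = 0/6 = 0.
row 1 ← row 1 − 2·(new row 3): 1 − 2·0 = 1.

1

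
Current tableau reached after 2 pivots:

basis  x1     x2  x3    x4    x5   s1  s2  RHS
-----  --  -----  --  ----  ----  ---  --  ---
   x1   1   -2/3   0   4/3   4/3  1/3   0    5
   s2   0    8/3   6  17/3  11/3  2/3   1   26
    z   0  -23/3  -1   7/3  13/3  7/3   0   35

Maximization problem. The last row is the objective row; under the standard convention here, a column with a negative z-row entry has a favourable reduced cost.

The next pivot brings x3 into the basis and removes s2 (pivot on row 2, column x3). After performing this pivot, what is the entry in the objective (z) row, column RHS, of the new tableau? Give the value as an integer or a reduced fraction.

118/3

Pivot element is row 2, column x3: 6.
Normalize row 2: new (row 2, RHS) = 26/6 = 13/3.
z-row ← z-row − (-1)·(new row 2): 35 − (-1)·(13/3) = 118/3.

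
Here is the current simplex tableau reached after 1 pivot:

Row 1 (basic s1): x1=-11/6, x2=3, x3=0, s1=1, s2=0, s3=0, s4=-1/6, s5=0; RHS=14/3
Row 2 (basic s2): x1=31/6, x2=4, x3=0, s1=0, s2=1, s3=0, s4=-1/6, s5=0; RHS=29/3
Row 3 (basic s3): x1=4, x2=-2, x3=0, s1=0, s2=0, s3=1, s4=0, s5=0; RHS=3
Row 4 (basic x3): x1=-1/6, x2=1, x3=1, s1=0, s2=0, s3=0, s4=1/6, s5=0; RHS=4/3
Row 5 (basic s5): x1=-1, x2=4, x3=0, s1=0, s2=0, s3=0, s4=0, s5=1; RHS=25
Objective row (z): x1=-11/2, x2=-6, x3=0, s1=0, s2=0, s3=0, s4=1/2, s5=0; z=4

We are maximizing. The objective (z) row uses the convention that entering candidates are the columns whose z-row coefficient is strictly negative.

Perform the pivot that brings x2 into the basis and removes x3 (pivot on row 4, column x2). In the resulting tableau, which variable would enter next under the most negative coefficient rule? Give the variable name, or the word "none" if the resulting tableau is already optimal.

Pivot element 1. New z-row = old z-row − (-6)·(row 4/1).
Updated z-row coefficients: x1: -13/2, x2: 0, x3: 6, s1: 0, s2: 0, s3: 0, s4: 3/2, s5: 0.
The most negative is -13/2 in column x1, so x1 would enter next.

x1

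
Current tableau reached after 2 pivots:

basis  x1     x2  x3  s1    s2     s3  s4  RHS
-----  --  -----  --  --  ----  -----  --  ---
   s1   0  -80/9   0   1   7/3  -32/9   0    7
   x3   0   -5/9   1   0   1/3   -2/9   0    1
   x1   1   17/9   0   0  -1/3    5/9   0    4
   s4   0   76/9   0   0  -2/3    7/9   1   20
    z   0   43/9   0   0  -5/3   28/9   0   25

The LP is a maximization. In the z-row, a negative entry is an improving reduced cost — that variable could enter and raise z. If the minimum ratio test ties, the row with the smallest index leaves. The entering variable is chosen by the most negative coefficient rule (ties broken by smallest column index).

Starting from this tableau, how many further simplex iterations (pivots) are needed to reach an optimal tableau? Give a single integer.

pivot: s2 in, s1 out → z = 30
pivot: x2 in, x3 out → z = 30
No improving column remains; optimal.

2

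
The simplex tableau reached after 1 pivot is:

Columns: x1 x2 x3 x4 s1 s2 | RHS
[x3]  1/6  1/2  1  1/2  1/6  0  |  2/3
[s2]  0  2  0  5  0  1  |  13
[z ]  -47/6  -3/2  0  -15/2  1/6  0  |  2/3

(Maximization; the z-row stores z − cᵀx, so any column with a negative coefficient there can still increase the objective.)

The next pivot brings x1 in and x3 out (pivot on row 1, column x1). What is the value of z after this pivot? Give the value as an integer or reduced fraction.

32

Minimum ratio for x1: (2/3)/(1/6) = 4.
z changes by −(z-row coeff of x1)·ratio = −(-47/6)·4 = 94/3.
New z = 2/3 + (94/3) = 32.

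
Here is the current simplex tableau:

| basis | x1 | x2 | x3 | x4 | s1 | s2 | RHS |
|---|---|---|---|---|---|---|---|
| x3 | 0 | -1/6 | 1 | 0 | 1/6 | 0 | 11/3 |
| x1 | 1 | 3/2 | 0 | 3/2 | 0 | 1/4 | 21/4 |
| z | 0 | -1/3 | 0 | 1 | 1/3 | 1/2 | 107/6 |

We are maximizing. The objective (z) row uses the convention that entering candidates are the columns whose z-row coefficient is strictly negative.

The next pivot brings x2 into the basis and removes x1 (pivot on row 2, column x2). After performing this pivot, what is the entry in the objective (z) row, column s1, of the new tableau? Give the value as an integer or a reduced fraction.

1/3

Pivot element is row 2, column x2: 3/2.
Normalize row 2: new (row 2, s1) = 0/(3/2) = 0.
z-row ← z-row − (-1/3)·(new row 2): 1/3 − (-1/3)·0 = 1/3.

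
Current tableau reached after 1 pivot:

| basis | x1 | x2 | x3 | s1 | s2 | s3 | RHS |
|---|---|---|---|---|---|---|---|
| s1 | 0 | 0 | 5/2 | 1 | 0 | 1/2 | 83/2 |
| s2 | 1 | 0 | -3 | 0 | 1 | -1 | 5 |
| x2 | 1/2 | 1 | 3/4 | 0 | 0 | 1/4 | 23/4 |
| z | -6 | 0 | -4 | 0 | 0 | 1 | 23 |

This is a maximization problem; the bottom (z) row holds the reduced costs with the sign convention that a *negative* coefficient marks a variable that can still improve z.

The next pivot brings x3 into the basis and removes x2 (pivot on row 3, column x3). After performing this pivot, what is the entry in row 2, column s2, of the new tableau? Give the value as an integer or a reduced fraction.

Pivot element is row 3, column x3: 3/4.
Normalize row 3: new (row 3, s2) = 0/(3/4) = 0.
row 2 ← row 2 − (-3)·(new row 3): 1 − (-3)·0 = 1.

1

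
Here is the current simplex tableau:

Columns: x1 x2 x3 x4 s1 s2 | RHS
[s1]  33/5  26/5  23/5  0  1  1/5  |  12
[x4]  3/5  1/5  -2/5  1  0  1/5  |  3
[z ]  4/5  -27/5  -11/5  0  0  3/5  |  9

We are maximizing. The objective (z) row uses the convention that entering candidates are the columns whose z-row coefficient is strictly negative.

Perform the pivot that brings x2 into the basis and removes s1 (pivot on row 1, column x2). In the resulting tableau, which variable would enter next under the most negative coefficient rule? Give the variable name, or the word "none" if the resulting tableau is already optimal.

none

Pivot element 26/5. New z-row = old z-row − (-27/5)·(row 1/(26/5)).
Updated z-row coefficients: x1: 199/26, x2: 0, x3: 67/26, x4: 0, s1: 27/26, s2: 21/26.
No coefficient is strictly negative; the tableau after this pivot is optimal.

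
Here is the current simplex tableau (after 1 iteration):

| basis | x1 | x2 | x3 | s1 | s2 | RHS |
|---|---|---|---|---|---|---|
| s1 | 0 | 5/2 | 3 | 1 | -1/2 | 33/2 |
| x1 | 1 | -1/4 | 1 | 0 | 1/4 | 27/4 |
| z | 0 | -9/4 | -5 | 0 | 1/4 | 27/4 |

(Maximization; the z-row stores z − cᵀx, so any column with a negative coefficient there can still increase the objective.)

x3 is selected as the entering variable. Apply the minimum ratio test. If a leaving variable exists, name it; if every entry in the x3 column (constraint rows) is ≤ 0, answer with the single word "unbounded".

s1

Ratios: row 1 (s1): (33/2)/3 = 11/2; row 2 (x1): (27/4)/1 = 27/4.
Minimum ratio is in the s1 row, so s1 leaves.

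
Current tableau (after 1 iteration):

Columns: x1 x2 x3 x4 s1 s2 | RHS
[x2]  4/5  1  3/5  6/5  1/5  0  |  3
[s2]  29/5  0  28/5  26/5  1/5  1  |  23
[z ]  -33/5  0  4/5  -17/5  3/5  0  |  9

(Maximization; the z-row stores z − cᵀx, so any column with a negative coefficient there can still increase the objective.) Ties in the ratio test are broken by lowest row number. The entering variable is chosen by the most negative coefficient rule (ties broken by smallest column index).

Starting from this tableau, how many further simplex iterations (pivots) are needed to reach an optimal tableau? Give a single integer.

1

pivot: x1 in, x2 out → z = 135/4
No improving column remains; optimal.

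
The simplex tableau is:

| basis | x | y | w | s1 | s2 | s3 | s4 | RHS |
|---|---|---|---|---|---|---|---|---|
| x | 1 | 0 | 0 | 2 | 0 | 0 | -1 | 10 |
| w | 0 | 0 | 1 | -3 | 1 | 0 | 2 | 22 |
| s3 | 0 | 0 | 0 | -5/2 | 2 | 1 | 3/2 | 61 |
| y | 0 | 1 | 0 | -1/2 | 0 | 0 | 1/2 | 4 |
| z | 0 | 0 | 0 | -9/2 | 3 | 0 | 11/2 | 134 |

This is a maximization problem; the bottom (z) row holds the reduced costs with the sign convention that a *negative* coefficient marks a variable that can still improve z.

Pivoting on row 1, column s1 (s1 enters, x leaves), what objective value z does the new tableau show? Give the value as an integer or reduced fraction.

Minimum ratio for s1: 10/2 = 5.
z changes by −(z-row coeff of s1)·ratio = −(-9/2)·5 = 45/2.
New z = 134 + (45/2) = 313/2.

313/2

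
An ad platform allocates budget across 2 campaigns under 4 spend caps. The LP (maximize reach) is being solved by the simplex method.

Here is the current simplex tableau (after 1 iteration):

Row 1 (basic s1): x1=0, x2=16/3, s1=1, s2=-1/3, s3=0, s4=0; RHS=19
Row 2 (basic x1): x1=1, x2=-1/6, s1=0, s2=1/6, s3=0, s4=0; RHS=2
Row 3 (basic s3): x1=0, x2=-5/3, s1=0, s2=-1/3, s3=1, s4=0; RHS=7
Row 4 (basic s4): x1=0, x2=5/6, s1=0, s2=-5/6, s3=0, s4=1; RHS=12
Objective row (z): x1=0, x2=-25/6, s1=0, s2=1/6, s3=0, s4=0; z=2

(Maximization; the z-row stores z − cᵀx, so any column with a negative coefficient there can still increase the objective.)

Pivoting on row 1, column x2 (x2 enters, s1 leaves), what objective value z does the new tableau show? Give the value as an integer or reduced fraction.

539/32

Minimum ratio for x2: 19/(16/3) = 57/16.
z changes by −(z-row coeff of x2)·ratio = −(-25/6)·(57/16) = 475/32.
New z = 2 + (475/32) = 539/32.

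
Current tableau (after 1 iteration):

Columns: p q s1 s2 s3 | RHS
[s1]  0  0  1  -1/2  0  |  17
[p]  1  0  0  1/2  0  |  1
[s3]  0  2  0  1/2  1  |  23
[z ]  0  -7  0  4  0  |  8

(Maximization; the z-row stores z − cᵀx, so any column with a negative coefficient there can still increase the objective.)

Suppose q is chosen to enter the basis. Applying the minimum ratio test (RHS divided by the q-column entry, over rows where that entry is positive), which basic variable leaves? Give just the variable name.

Ratios: row 1 (s1): entry 0 ≤ 0, skip; row 2 (p): entry 0 ≤ 0, skip; row 3 (s3): 23/2 = 23/2.
Minimum ratio 23/2 is in the s3 row, so s3 leaves.

s3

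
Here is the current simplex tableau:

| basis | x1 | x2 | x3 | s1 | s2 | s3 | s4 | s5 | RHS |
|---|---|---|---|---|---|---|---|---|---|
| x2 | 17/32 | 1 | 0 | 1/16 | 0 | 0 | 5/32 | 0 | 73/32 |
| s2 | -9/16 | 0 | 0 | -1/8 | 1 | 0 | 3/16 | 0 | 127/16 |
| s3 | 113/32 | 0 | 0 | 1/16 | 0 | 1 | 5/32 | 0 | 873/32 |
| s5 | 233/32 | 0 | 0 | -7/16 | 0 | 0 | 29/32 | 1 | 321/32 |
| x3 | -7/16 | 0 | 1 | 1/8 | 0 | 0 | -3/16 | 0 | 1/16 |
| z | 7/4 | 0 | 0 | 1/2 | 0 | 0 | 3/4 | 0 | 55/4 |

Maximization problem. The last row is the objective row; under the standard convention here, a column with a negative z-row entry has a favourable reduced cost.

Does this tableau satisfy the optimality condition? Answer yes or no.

No objective-row coefficient is strictly negative, so no entering variable exists; the tableau is optimal.

yes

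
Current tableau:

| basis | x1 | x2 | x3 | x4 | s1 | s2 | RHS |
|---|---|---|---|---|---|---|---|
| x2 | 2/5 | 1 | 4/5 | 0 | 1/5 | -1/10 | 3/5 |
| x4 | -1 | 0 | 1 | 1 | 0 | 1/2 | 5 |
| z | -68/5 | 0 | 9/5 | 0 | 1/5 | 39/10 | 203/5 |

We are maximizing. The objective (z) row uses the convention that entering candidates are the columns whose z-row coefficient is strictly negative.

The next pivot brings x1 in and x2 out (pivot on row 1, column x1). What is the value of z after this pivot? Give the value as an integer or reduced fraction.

Minimum ratio for x1: (3/5)/(2/5) = 3/2.
z changes by −(z-row coeff of x1)·ratio = −(-68/5)·(3/2) = 102/5.
New z = 203/5 + (102/5) = 61.

61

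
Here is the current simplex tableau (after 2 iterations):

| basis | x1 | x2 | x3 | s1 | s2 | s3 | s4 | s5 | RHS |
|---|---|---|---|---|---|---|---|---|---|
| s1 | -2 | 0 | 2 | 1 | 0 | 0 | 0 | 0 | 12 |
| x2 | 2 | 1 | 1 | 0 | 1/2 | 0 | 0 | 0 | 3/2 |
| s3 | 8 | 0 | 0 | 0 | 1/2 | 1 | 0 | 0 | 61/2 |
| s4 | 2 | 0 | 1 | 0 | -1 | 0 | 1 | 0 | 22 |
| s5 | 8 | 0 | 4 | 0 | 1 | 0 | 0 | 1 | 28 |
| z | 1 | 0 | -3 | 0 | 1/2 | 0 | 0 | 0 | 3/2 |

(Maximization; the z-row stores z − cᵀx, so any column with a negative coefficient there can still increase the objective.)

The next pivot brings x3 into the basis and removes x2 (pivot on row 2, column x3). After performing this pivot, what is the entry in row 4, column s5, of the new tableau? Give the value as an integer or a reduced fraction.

0

Pivot element is row 2, column x3: 1.
Normalize row 2: new (row 2, s5) = 0/1 = 0.
row 4 ← row 4 − 1·(new row 2): 0 − 1·0 = 0.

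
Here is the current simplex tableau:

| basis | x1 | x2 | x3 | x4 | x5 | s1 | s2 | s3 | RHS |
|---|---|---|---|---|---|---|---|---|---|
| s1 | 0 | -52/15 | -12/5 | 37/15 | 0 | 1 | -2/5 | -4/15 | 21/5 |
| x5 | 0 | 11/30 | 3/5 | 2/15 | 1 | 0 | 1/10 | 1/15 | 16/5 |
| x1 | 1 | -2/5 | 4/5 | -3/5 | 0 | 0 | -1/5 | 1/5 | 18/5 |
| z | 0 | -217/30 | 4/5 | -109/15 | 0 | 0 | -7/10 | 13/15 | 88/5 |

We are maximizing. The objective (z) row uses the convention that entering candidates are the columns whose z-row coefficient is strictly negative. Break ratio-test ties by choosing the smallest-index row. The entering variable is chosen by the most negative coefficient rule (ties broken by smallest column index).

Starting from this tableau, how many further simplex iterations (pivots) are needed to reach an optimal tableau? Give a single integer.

pivot: x4 in, s1 out → z = 1109/37
pivot: x2 in, x5 out → z = 5067/41
No improving column remains; optimal.

2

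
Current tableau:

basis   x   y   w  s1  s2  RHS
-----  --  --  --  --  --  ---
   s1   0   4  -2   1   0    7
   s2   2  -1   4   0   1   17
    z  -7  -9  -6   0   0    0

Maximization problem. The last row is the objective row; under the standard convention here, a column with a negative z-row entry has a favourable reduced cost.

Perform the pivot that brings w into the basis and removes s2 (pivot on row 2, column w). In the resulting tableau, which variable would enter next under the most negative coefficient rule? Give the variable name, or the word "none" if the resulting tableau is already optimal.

Pivot element 4. New z-row = old z-row − (-6)·(row 2/4).
Updated z-row coefficients: x: -4, y: -21/2, w: 0, s1: 0, s2: 3/2.
The most negative is -21/2 in column y, so y would enter next.

y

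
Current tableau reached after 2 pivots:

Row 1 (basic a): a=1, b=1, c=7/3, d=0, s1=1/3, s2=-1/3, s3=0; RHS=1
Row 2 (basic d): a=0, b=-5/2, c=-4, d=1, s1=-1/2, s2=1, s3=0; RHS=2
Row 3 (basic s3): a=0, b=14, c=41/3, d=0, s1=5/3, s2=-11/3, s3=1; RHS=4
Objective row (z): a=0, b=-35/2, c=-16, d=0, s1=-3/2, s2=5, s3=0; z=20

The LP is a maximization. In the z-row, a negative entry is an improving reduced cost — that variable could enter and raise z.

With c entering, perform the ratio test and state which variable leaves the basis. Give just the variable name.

Ratios: row 1 (a): 1/(7/3) = 3/7; row 2 (d): entry -4 ≤ 0, skip; row 3 (s3): 4/(41/3) = 12/41.
Minimum ratio 12/41 is in the s3 row, so s3 leaves.

s3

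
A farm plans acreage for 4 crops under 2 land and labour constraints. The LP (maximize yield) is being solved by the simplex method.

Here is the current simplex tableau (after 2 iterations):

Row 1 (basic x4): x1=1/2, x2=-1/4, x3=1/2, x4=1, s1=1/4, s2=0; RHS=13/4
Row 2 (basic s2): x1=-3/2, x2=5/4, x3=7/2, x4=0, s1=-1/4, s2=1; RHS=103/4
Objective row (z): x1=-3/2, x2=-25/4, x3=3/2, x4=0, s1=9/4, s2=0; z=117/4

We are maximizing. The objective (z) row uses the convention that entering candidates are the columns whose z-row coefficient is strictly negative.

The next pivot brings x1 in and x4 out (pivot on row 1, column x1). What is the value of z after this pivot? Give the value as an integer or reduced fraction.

39

Minimum ratio for x1: (13/4)/(1/2) = 13/2.
z changes by −(z-row coeff of x1)·ratio = −(-3/2)·(13/2) = 39/4.
New z = 117/4 + (39/4) = 39.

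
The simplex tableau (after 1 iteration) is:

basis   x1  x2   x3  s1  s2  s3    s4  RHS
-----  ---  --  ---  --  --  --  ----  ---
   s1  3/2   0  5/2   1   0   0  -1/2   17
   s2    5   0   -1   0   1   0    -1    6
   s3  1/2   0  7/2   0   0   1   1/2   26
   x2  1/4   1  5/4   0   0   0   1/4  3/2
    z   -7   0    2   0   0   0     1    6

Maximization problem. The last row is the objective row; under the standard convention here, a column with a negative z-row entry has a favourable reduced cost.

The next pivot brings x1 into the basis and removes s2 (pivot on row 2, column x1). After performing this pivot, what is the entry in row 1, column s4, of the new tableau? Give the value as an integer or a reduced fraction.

-1/5

Pivot element is row 2, column x1: 5.
Normalize row 2: new (row 2, s4) = (-1)/5 = -1/5.
row 1 ← row 1 − (3/2)·(new row 2): -1/2 − (3/2)·(-1/5) = -1/5.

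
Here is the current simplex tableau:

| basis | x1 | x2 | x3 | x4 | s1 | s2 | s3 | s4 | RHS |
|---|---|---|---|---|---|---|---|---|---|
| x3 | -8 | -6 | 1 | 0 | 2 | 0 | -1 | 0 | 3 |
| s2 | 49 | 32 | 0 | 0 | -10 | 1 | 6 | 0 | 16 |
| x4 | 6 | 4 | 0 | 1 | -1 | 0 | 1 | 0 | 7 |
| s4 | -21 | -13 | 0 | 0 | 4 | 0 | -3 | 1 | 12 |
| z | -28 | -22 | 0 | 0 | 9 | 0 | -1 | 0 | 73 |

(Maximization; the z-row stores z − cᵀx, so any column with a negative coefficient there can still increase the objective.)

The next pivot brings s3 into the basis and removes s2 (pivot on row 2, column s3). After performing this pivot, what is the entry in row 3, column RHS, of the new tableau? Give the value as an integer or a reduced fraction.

13/3

Pivot element is row 2, column s3: 6.
Normalize row 2: new (row 2, RHS) = 16/6 = 8/3.
row 3 ← row 3 − 1·(new row 2): 7 − 1·(8/3) = 13/3.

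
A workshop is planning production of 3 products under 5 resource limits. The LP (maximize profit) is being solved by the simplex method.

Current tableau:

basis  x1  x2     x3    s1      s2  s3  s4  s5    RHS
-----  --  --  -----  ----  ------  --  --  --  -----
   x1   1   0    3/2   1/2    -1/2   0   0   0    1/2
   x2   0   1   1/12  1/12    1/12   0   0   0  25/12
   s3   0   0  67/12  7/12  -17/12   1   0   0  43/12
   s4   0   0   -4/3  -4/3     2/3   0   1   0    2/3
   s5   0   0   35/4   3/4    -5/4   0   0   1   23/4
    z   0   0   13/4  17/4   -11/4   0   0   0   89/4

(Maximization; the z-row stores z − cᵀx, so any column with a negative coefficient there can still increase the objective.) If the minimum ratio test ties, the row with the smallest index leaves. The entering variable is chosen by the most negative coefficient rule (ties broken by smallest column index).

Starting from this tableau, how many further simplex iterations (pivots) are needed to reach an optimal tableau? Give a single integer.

pivot: s2 in, s4 out → z = 25
pivot: x3 in, s5 out → z = 688/25
pivot: s1 in, x2 out → z = 301/8
No improving column remains; optimal.

3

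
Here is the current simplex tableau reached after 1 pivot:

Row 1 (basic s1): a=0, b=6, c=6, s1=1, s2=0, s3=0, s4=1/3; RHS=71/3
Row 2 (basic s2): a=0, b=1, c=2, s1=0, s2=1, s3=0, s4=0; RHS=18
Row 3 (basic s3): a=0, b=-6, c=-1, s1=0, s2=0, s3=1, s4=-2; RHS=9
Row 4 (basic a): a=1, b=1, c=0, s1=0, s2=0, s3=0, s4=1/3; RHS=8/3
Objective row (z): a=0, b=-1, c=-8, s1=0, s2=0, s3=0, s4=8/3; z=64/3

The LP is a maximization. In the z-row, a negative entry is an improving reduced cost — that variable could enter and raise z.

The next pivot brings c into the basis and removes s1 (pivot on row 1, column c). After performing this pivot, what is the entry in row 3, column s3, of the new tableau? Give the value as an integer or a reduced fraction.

Pivot element is row 1, column c: 6.
Normalize row 1: new (row 1, s3) = 0/6 = 0.
row 3 ← row 3 − (-1)·(new row 1): 1 − (-1)·0 = 1.

1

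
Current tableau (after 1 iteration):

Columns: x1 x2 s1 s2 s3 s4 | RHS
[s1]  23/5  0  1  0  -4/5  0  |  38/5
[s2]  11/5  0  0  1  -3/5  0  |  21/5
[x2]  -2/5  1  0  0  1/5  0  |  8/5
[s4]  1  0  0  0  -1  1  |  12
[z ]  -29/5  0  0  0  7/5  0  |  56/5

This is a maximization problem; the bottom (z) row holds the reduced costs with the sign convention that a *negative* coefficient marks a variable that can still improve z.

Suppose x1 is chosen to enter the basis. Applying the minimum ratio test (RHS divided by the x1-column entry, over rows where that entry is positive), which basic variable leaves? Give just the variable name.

s1

Ratios: row 1 (s1): (38/5)/(23/5) = 38/23; row 2 (s2): (21/5)/(11/5) = 21/11; row 3 (x2): entry -2/5 ≤ 0, skip; row 4 (s4): 12/1 = 12.
Minimum ratio 38/23 is in the s1 row, so s1 leaves.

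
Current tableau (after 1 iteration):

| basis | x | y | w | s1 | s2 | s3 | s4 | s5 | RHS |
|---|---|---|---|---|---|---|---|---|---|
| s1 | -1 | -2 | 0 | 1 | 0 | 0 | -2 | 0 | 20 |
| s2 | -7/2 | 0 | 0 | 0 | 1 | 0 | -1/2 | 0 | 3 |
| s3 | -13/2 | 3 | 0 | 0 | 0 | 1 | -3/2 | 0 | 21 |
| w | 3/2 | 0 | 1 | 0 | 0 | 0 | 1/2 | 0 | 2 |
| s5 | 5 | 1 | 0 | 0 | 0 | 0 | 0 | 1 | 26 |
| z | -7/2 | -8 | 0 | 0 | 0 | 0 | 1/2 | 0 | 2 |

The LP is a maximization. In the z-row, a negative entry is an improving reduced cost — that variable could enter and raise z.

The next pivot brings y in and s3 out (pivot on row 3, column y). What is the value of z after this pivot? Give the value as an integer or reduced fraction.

58

Minimum ratio for y: 21/3 = 7.
z changes by −(z-row coeff of y)·ratio = −(-8)·7 = 56.
New z = 2 + 56 = 58.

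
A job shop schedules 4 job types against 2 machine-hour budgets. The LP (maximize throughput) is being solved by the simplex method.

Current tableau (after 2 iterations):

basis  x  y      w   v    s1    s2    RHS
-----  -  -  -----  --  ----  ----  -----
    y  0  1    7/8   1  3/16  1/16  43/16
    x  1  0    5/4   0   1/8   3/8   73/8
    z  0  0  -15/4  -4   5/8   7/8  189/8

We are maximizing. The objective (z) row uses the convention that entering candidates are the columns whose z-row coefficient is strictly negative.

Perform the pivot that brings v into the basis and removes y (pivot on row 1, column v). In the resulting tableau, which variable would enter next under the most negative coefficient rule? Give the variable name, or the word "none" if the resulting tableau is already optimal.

w

Pivot element 1. New z-row = old z-row − (-4)·(row 1/1).
Updated z-row coefficients: x: 0, y: 4, w: -1/4, v: 0, s1: 11/8, s2: 9/8.
The most negative is -1/4 in column w, so w would enter next.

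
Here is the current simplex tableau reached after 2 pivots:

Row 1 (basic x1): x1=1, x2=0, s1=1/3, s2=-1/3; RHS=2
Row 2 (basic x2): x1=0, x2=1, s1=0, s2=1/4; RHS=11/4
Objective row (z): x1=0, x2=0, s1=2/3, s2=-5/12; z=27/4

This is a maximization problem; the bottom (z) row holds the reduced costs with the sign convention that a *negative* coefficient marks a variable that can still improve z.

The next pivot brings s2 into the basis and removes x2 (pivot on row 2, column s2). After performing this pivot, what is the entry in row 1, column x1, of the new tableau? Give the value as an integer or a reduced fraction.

Pivot element is row 2, column s2: 1/4.
Normalize row 2: new (row 2, x1) = 0/(1/4) = 0.
row 1 ← row 1 − (-1/3)·(new row 2): 1 − (-1/3)·0 = 1.

1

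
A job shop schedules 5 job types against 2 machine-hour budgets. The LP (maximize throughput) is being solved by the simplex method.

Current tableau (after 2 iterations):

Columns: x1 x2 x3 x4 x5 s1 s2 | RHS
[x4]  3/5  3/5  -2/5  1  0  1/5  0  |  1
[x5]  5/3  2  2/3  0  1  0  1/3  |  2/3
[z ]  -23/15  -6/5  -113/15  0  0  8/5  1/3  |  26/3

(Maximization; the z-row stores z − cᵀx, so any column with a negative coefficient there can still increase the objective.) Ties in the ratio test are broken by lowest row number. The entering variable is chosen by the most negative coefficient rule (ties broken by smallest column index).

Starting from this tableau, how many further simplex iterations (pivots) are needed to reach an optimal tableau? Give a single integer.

pivot: x3 in, x5 out → z = 81/5
No improving column remains; optimal.

1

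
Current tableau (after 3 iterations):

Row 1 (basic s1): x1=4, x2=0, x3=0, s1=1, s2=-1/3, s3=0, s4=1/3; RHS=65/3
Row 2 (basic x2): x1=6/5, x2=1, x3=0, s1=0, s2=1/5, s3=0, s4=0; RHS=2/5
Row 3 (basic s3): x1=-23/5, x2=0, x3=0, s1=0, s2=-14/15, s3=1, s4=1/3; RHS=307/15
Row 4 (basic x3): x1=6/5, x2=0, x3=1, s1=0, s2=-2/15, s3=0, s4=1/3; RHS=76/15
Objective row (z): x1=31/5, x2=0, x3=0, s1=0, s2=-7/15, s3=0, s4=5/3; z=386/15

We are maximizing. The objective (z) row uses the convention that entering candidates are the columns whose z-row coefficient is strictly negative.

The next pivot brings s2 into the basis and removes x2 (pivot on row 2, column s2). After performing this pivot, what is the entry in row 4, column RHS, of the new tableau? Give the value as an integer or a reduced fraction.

Pivot element is row 2, column s2: 1/5.
Normalize row 2: new (row 2, RHS) = (2/5)/(1/5) = 2.
row 4 ← row 4 − (-2/15)·(new row 2): 76/15 − (-2/15)·2 = 16/3.

16/3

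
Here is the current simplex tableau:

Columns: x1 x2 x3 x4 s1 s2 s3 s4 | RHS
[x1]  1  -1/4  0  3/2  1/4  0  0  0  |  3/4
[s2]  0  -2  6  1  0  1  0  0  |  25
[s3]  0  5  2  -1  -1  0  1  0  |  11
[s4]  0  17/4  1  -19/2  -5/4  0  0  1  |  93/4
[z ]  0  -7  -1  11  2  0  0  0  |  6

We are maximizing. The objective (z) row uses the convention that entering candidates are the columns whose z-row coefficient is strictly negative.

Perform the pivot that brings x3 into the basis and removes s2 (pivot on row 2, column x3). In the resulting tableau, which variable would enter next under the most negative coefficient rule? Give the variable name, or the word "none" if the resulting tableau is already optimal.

x2

Pivot element 6. New z-row = old z-row − (-1)·(row 2/6).
Updated z-row coefficients: x1: 0, x2: -22/3, x3: 0, x4: 67/6, s1: 2, s2: 1/6, s3: 0, s4: 0.
The most negative is -22/3 in column x2, so x2 would enter next.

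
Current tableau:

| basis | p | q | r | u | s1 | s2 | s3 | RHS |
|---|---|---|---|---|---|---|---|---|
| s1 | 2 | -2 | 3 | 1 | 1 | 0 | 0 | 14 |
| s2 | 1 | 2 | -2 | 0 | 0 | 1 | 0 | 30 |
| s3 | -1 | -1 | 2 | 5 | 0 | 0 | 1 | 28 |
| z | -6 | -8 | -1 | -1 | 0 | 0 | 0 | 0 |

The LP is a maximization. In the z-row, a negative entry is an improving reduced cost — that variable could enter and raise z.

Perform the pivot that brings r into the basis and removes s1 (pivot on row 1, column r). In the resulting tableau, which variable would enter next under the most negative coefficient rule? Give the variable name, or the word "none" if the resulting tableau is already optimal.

q

Pivot element 3. New z-row = old z-row − (-1)·(row 1/3).
Updated z-row coefficients: p: -16/3, q: -26/3, r: 0, u: -2/3, s1: 1/3, s2: 0, s3: 0.
The most negative is -26/3 in column q, so q would enter next.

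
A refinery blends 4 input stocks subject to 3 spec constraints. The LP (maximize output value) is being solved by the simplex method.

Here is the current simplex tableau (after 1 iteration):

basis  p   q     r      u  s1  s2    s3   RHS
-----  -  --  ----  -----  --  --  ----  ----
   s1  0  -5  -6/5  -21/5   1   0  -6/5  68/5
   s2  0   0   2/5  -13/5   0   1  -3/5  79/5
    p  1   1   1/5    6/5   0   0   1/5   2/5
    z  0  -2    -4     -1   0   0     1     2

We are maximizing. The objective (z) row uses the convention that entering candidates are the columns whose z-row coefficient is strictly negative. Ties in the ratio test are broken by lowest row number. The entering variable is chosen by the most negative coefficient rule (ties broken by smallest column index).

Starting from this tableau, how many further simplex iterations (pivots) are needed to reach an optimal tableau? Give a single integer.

pivot: r in, p out → z = 10
No improving column remains; optimal.

1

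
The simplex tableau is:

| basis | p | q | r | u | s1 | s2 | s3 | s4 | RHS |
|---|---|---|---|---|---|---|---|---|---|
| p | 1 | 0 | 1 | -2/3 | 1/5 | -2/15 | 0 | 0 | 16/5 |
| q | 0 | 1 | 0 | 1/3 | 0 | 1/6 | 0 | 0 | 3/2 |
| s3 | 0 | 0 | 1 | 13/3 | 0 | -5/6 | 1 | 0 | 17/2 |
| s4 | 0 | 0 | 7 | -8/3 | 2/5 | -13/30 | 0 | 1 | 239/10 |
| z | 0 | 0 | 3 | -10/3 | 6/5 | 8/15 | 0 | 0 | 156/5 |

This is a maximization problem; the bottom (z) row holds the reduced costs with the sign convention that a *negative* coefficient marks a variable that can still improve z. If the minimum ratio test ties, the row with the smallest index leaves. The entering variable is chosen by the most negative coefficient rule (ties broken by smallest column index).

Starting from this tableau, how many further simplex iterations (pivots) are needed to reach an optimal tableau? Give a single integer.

2

pivot: u in, s3 out → z = 2453/65
pivot: s2 in, q out → z = 572/15
No improving column remains; optimal.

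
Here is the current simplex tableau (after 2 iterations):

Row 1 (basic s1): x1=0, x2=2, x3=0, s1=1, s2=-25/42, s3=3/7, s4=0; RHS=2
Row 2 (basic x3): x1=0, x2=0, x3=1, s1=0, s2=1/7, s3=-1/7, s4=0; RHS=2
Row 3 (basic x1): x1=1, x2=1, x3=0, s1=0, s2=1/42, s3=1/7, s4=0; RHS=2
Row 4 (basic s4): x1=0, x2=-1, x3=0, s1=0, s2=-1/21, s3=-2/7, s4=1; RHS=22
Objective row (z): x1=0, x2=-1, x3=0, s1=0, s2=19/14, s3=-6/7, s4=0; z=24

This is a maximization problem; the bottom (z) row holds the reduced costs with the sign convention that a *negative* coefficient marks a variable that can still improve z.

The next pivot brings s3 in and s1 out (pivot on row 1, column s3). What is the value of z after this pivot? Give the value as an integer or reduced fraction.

Minimum ratio for s3: 2/(3/7) = 14/3.
z changes by −(z-row coeff of s3)·ratio = −(-6/7)·(14/3) = 4.
New z = 24 + 4 = 28.

28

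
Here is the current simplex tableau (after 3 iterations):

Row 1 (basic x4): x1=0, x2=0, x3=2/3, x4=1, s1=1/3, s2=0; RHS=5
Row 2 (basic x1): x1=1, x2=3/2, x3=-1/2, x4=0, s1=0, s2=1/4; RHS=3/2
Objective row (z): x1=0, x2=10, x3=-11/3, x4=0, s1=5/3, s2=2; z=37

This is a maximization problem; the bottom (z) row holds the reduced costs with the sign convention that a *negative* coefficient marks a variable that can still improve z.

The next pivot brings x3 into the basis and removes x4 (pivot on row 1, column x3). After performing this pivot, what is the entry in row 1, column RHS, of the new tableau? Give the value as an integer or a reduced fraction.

15/2

Pivot element is row 1, column x3: 2/3.
Normalize row 1: new (row 1, RHS) = 5/(2/3) = 15/2.
Row 1 is the pivot row, so the entry is 15/2.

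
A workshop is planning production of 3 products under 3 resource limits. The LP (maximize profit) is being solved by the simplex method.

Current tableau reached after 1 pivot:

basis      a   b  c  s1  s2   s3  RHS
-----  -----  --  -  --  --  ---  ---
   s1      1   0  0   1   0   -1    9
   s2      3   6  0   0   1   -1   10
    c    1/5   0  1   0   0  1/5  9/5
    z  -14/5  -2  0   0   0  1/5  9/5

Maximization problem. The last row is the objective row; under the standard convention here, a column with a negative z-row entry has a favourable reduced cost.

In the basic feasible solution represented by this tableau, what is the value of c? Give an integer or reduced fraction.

9/5

c is basic (row 3); its value is the RHS of that row: 9/5.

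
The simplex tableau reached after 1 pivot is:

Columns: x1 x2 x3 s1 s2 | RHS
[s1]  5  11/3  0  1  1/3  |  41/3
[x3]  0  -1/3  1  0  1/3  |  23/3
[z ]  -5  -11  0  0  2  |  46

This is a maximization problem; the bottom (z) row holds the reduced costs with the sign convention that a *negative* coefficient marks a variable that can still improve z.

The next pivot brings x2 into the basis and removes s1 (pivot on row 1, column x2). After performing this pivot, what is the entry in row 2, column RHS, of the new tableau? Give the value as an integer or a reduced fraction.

Pivot element is row 1, column x2: 11/3.
Normalize row 1: new (row 1, RHS) = (41/3)/(11/3) = 41/11.
row 2 ← row 2 − (-1/3)·(new row 1): 23/3 − (-1/3)·(41/11) = 98/11.

98/11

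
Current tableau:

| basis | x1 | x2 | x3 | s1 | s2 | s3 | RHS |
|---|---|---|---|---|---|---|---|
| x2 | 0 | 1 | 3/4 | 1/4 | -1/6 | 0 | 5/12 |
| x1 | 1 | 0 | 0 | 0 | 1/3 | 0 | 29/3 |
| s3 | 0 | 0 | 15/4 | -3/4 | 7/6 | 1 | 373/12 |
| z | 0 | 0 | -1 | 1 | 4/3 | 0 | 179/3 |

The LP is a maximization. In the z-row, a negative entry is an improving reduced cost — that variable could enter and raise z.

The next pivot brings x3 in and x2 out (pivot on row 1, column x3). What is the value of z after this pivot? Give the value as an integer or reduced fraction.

542/9

Minimum ratio for x3: (5/12)/(3/4) = 5/9.
z changes by −(z-row coeff of x3)·ratio = −(-1)·(5/9) = 5/9.
New z = 179/3 + (5/9) = 542/9.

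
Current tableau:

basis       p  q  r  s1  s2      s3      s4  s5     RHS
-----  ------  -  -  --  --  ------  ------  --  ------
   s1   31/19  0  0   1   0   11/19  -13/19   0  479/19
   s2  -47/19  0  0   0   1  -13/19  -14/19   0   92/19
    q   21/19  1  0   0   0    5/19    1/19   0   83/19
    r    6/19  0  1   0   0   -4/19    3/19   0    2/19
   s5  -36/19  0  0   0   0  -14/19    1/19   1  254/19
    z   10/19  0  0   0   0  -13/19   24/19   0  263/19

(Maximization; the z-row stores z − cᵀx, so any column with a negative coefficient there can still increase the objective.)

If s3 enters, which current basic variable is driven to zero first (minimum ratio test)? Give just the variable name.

Ratios: row 1 (s1): (479/19)/(11/19) = 479/11; row 2 (s2): entry -13/19 ≤ 0, skip; row 3 (q): (83/19)/(5/19) = 83/5; row 4 (r): entry -4/19 ≤ 0, skip; row 5 (s5): entry -14/19 ≤ 0, skip.
Minimum ratio 83/5 is in the q row, so q leaves.

q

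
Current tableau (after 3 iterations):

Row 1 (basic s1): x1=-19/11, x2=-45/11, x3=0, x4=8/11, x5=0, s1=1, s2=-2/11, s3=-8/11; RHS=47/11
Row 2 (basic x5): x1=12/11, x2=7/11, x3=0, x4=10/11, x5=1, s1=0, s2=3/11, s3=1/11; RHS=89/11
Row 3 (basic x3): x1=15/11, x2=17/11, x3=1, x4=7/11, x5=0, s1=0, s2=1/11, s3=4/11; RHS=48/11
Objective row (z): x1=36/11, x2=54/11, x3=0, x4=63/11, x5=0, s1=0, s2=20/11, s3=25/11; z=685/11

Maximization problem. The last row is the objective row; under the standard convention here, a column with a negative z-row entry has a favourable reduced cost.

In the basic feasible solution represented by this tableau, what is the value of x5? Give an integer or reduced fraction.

x5 is basic (row 2); its value is the RHS of that row: 89/11.

89/11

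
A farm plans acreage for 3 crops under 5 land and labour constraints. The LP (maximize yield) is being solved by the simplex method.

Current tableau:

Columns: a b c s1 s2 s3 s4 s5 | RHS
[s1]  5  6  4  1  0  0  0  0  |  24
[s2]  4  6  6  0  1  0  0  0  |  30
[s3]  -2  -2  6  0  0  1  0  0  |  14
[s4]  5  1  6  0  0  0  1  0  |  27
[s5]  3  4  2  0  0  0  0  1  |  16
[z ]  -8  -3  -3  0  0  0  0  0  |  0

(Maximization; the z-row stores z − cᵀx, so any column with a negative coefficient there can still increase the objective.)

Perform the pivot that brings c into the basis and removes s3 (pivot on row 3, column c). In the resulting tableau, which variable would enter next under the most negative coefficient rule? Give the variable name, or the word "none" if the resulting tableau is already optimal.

Pivot element 6. New z-row = old z-row − (-3)·(row 3/6).
Updated z-row coefficients: a: -9, b: -4, c: 0, s1: 0, s2: 0, s3: 1/2, s4: 0, s5: 0.
The most negative is -9 in column a, so a would enter next.

a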